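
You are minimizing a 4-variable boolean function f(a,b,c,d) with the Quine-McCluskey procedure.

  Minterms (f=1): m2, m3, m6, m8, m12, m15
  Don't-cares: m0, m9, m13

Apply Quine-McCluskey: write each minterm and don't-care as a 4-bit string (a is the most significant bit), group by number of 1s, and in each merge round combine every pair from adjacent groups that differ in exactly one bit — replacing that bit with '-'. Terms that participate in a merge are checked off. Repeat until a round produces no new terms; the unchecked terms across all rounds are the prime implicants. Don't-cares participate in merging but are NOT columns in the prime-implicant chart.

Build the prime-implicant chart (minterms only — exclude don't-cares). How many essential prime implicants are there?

4

[col 0] 0000*, 0010*, 0011*, 0110*, 1000*, 1001*, 1100*, 1101*, 1111*
[col 1] -000, 0-10, 00-0, 001-, 1-00*, 1-01*, 100-*, 11-1, 110-*
[col 2] 1-0-
Prime implicants: -000, 0-10, 00-0, 001-, 1-0-, 11-1
PI chart (minterm → PIs covering it):
  2 | 0-10,00-0,001-
  3 | 001-  (sole → essential)
  6 | 0-10  (sole → essential)
  8 | -000,1-0-
  12 | 1-0-  (sole → essential)
  15 | 11-1  (sole → essential)
Essential prime implicants: 0-10, 001-, 1-0-, 11-1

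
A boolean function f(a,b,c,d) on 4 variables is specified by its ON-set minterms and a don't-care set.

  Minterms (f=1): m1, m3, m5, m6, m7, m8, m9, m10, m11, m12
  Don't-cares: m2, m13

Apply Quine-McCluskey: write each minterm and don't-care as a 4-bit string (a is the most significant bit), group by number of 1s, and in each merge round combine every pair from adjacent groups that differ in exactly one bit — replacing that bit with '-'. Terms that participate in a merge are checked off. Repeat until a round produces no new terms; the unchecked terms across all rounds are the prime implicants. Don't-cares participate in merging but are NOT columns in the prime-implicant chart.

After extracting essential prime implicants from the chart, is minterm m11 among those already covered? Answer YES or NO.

NO

Round 0: 0001✓ 0010✓ 0011✓ 0101✓ 0110✓ 0111✓ 1000✓ 1001✓ 1010✓ 1011✓ 1100✓ 1101✓
Round 1: -001✓ -010✓ -011✓ -101✓ 0-01✓ 0-10✓ 0-11✓ 00-1✓ 001-✓ 01-1✓ 011-✓ 1-00✓ 1-01✓ 10-0✓ 10-1✓ 100-✓ 101-✓ 110-✓
Round 2: --01 -0-1 -01- 0--1 0-1- 1-0- 10--
PIs = {--01, -0-1, -01-, 0--1, 0-1-, 1-0-, 10--}
Coverage chart:
  m1: --01,-0-1,0--1
  m3: -0-1,-01-,0--1,0-1-
  m5: --01,0--1
  m6: 0-1- ←essential
  m7: 0--1,0-1-
  m8: 1-0-,10--
  m9: --01,-0-1,1-0-,10--
  m10: -01-,10--
  m11: -0-1,-01-,10--
  m12: 1-0- ←essential
Essential: 0-1-, 1-0-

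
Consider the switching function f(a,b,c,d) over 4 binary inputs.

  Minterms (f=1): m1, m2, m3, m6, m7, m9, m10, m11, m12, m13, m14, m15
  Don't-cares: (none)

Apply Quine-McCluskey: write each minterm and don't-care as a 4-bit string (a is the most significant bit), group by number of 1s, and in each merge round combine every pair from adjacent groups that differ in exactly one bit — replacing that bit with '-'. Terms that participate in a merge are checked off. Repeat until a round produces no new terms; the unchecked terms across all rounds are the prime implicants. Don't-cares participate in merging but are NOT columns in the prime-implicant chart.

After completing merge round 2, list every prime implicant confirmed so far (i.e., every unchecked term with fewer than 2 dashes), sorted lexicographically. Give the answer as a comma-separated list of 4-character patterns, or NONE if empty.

NONE

[col 0] 0001*, 0010*, 0011*, 0110*, 0111*, 1001*, 1010*, 1011*, 1100*, 1101*, 1110*, 1111*
[col 1] -001*, -010*, -011*, -110*, -111*, 0-10*, 0-11*, 00-1*, 001-*, 011-*, 1-01*, 1-10*, 1-11*, 10-1*, 101-*, 11-0*, 11-1*, 110-*, 111-*
[col 2] --10*, --11*, -0-1, -01-*, -11-*, 0-1-*, 1--1, 1-1-*, 11--
[col 3] --1-
Prime implicants: --1-, -0-1, 1--1, 11--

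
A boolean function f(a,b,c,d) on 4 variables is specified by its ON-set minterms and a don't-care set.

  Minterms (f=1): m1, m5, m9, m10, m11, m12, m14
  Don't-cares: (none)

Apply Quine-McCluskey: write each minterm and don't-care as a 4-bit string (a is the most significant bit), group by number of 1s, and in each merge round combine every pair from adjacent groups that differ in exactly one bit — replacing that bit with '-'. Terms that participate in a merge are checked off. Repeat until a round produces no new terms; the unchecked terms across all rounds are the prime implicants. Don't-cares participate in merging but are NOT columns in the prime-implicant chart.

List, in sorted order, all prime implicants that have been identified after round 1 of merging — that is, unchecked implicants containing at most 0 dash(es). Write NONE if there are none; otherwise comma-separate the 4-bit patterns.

NONE

Round 0: 0001✓ 0101✓ 1001✓ 1010✓ 1011✓ 1100✓ 1110✓
Round 1: -001 0-01 1-10 10-1 101- 11-0
PIs = {-001, 0-01, 1-10, 10-1, 101-, 11-0}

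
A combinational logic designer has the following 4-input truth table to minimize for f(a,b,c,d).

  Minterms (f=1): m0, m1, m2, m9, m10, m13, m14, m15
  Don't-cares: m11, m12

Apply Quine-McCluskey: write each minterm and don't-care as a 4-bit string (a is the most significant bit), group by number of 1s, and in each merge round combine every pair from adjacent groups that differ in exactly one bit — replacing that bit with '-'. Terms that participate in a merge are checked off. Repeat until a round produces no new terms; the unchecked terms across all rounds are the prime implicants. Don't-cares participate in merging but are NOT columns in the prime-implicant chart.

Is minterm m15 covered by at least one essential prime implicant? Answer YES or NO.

NO

[col 0] 0000*, 0001*, 0010*, 1001*, 1010*, 1011*, 1100*, 1101*, 1110*, 1111*
[col 1] -001, -010, 00-0, 000-, 1-01*, 1-10*, 1-11*, 10-1*, 101-*, 11-0*, 11-1*, 110-*, 111-*
[col 2] 1--1, 1-1-, 11--
Prime implicants: -001, -010, 00-0, 000-, 1--1, 1-1-, 11--
PI chart (minterm → PIs covering it):
  0 | 00-0,000-
  1 | -001,000-
  2 | -010,00-0
  9 | -001,1--1
  10 | -010,1-1-
  13 | 1--1,11--
  14 | 1-1-,11--
  15 | 1--1,1-1-,11--
(no essential prime implicants)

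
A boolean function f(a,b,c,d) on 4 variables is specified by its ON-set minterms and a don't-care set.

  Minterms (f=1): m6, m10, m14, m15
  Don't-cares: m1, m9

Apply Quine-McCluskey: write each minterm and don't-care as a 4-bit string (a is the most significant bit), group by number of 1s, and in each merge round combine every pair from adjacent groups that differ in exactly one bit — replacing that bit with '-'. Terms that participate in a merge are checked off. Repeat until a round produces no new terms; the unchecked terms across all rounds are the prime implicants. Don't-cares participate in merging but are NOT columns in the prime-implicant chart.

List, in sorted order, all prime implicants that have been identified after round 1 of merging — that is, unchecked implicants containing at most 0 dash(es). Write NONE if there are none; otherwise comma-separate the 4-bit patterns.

[col 0] 0001*, 0110*, 1001*, 1010*, 1110*, 1111*
[col 1] -001, -110, 1-10, 111-
Prime implicants: -001, -110, 1-10, 111-

NONE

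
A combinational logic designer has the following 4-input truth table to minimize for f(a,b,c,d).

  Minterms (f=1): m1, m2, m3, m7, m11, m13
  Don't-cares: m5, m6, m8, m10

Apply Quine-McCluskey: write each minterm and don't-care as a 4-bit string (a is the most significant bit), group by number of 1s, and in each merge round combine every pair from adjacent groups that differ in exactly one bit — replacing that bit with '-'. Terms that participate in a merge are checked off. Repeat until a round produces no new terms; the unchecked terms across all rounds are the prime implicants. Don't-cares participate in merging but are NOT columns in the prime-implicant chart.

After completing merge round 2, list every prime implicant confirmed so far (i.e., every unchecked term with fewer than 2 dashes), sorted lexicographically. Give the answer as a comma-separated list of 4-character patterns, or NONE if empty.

Round 0: 0001✓ 0010✓ 0011✓ 0101✓ 0110✓ 0111✓ 1000✓ 1010✓ 1011✓ 1101✓
Round 1: -010✓ -011✓ -101 0-01✓ 0-10✓ 0-11✓ 00-1✓ 001-✓ 01-1✓ 011-✓ 10-0 101-✓
Round 2: -01- 0--1 0-1-
PIs = {-01-, -101, 0--1, 0-1-, 10-0}

-101, 10-0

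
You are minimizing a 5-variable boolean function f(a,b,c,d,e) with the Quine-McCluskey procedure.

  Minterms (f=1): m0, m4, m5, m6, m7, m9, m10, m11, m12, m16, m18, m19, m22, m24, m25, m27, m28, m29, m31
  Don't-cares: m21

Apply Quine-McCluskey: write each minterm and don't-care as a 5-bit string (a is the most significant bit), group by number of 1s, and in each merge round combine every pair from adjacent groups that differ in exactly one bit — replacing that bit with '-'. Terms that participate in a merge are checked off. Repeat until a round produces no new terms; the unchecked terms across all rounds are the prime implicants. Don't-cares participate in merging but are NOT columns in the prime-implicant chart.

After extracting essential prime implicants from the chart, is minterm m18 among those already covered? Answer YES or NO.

NO

size-2^0 implicants → 00000(✓)  00100(✓)  00101(✓)  00110(✓)  00111(✓)  01001(✓)  01010(✓)  01011(✓)  01100(✓)  10000(✓)  10010(✓)  10011(✓)  10101(✓)  10110(✓)  11000(✓)  11001(✓)  11011(✓)  11100(✓)  11101(✓)  11111(✓)
size-2^1 implicants → -0000  -0101  -0110  -1001(✓)  -1011(✓)  -1100  0-100  00-00  001-0(✓)  001-1(✓)  0010-(✓)  0011-(✓)  010-1(✓)  0101-  1-000  1-011  1-101  10-10  100-0  1001-  11-00(✓)  11-01(✓)  11-11(✓)  110-1(✓)  1100-(✓)  111-1(✓)  1110-(✓)
size-2^2 implicants → -10-1  001--  11--1  11-0-
Unchecked terms (primes): -0000, -0101, -0110, -10-1, -1100, 0-100, 00-00, 001--, 0101-, 1-000, 1-011, 1-101, 10-10, 100-0, 1001-, 11--1, 11-0-
Minterm coverage:
  m0 ⊆ -0000,00-00
  m4 ⊆ 0-100,00-00,001--
  m5 ⊆ -0101,001--
  m6 ⊆ -0110,001--
  m7 ⊆ 001-- [E]
  m9 ⊆ -10-1 [E]
  m10 ⊆ 0101- [E]
  m11 ⊆ -10-1,0101-
  m12 ⊆ -1100,0-100
  m16 ⊆ -0000,1-000,100-0
  m18 ⊆ 10-10,100-0,1001-
  m19 ⊆ 1-011,1001-
  m22 ⊆ -0110,10-10
  m24 ⊆ 1-000,11-0-
  m25 ⊆ -10-1,11--1,11-0-
  m27 ⊆ -10-1,1-011,11--1
  m28 ⊆ -1100,11-0-
  m29 ⊆ 1-101,11--1,11-0-
  m31 ⊆ 11--1 [E]
E = {-10-1, 001--, 0101-, 11--1}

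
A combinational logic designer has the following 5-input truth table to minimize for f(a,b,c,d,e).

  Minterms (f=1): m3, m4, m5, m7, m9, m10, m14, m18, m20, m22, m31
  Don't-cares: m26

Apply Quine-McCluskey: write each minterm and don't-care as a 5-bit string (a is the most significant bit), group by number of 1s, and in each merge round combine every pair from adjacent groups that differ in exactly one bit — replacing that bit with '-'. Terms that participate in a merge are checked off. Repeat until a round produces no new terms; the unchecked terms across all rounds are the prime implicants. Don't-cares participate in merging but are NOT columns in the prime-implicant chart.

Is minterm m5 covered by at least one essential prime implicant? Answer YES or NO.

size-2^0 implicants → 00011(✓)  00100(✓)  00101(✓)  00111(✓)  01001  01010(✓)  01110(✓)  10010(✓)  10100(✓)  10110(✓)  11010(✓)  11111
size-2^1 implicants → -0100  -1010  00-11  001-1  0010-  01-10  1-010  10-10  101-0
Unchecked terms (primes): -0100, -1010, 00-11, 001-1, 0010-, 01-10, 01001, 1-010, 10-10, 101-0, 11111
Minterm coverage:
  m3 ⊆ 00-11 [E]
  m4 ⊆ -0100,0010-
  m5 ⊆ 001-1,0010-
  m7 ⊆ 00-11,001-1
  m9 ⊆ 01001 [E]
  m10 ⊆ -1010,01-10
  m14 ⊆ 01-10 [E]
  m18 ⊆ 1-010,10-10
  m20 ⊆ -0100,101-0
  m22 ⊆ 10-10,101-0
  m31 ⊆ 11111 [E]
E = {00-11, 01-10, 01001, 11111}

NO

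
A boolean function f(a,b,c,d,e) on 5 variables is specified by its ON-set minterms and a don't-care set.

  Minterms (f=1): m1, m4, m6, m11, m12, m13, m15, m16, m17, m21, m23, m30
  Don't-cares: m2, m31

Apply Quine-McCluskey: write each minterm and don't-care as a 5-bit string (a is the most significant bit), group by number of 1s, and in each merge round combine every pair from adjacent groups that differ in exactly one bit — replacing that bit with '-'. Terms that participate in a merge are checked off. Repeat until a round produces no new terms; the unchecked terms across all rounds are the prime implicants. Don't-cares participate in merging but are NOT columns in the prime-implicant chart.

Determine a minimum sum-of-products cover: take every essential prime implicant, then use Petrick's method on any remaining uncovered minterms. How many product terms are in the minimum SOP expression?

[col 0] 00001*, 00010*, 00100*, 00110*, 01011*, 01100*, 01101*, 01111*, 10000*, 10001*, 10101*, 10111*, 11110*, 11111*
[col 1] -0001, -1111, 0-100, 00-10, 001-0, 01-11, 011-1, 0110-, 1-111, 10-01, 1000-, 101-1, 1111-
Prime implicants: -0001, -1111, 0-100, 00-10, 001-0, 01-11, 011-1, 0110-, 1-111, 10-01, 1000-, 101-1, 1111-
PI chart (minterm → PIs covering it):
  1 | -0001  (sole → essential)
  4 | 0-100,001-0
  6 | 00-10,001-0
  11 | 01-11  (sole → essential)
  12 | 0-100,0110-
  13 | 011-1,0110-
  15 | -1111,01-11,011-1
  16 | 1000-  (sole → essential)
  17 | -0001,10-01,1000-
  21 | 10-01,101-1
  23 | 1-111,101-1
  30 | 1111-  (sole → essential)
Essential prime implicants: -0001, 01-11, 1000-, 1111-
Petrick residual → 001-0, 0110-, 101-1
Minimum SOP uses 7 PIs: b'c'd'e + a'b'ce' + a'bde + a'bcd' + ab'c'd' + ab'ce + abcd

7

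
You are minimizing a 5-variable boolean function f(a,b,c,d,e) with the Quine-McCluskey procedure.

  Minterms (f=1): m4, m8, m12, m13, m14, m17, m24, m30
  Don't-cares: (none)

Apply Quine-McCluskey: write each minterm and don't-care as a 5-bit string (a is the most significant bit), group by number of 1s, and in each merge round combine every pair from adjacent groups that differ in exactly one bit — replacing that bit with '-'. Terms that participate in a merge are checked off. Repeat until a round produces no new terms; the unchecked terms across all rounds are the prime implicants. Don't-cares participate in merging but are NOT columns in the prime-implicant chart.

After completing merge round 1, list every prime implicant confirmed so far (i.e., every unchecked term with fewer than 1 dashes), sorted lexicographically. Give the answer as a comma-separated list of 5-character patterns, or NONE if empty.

10001

[col 0] 00100*, 01000*, 01100*, 01101*, 01110*, 10001, 11000*, 11110*
[col 1] -1000, -1110, 0-100, 01-00, 011-0, 0110-
Prime implicants: -1000, -1110, 0-100, 01-00, 011-0, 0110-, 10001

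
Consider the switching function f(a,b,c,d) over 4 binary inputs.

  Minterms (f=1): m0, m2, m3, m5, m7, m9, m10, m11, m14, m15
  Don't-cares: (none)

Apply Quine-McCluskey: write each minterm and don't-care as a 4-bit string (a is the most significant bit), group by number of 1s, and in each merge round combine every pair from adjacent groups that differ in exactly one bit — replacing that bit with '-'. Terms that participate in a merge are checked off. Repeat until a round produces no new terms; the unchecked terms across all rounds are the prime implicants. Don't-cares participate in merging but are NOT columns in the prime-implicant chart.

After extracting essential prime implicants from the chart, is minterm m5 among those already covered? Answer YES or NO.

YES

Round 0: 0000✓ 0010✓ 0011✓ 0101✓ 0111✓ 1001✓ 1010✓ 1011✓ 1110✓ 1111✓
Round 1: -010✓ -011✓ -111✓ 0-11✓ 00-0 001-✓ 01-1 1-10✓ 1-11✓ 10-1 101-✓ 111-✓
Round 2: --11 -01- 1-1-
PIs = {--11, -01-, 00-0, 01-1, 1-1-, 10-1}
Coverage chart:
  m0: 00-0 ←essential
  m2: -01-,00-0
  m3: --11,-01-
  m5: 01-1 ←essential
  m7: --11,01-1
  m9: 10-1 ←essential
  m10: -01-,1-1-
  m11: --11,-01-,1-1-,10-1
  m14: 1-1- ←essential
  m15: --11,1-1-
Essential: 00-0, 01-1, 1-1-, 10-1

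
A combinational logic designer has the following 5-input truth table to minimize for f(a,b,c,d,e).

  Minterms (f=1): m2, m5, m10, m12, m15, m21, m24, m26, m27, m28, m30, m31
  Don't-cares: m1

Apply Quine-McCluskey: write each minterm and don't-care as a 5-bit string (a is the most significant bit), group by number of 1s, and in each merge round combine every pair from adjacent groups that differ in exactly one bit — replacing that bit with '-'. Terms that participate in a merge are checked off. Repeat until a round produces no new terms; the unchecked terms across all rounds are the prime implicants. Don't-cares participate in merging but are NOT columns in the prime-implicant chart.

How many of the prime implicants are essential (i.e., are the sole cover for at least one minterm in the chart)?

6

size-2^0 implicants → 00001(✓)  00010(✓)  00101(✓)  01010(✓)  01100(✓)  01111(✓)  10101(✓)  11000(✓)  11010(✓)  11011(✓)  11100(✓)  11110(✓)  11111(✓)
size-2^1 implicants → -0101  -1010  -1100  -1111  0-010  00-01  11-00(✓)  11-10(✓)  11-11(✓)  110-0(✓)  1101-(✓)  111-0(✓)  1111-(✓)
size-2^2 implicants → 11--0  11-1-
Unchecked terms (primes): -0101, -1010, -1100, -1111, 0-010, 00-01, 11--0, 11-1-
Minterm coverage:
  m2 ⊆ 0-010 [E]
  m5 ⊆ -0101,00-01
  m10 ⊆ -1010,0-010
  m12 ⊆ -1100 [E]
  m15 ⊆ -1111 [E]
  m21 ⊆ -0101 [E]
  m24 ⊆ 11--0 [E]
  m26 ⊆ -1010,11--0,11-1-
  m27 ⊆ 11-1- [E]
  m28 ⊆ -1100,11--0
  m30 ⊆ 11--0,11-1-
  m31 ⊆ -1111,11-1-
E = {-0101, -1100, -1111, 0-010, 11--0, 11-1-}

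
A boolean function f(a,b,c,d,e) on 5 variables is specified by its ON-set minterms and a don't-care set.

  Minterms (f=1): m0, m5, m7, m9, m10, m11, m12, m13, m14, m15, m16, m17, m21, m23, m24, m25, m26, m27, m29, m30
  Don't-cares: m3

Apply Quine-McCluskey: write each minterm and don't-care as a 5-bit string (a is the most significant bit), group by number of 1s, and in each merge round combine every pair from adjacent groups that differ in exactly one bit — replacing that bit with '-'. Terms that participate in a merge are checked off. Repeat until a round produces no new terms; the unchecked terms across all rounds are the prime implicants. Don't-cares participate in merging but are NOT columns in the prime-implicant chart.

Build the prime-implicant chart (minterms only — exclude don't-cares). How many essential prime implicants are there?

size-2^0 implicants → 00000(✓)  00011(✓)  00101(✓)  00111(✓)  01001(✓)  01010(✓)  01011(✓)  01100(✓)  01101(✓)  01110(✓)  01111(✓)  10000(✓)  10001(✓)  10101(✓)  10111(✓)  11000(✓)  11001(✓)  11010(✓)  11011(✓)  11101(✓)  11110(✓)
size-2^1 implicants → -0000  -0101(✓)  -0111(✓)  -1001(✓)  -1010(✓)  -1011(✓)  -1101(✓)  -1110(✓)  0-011(✓)  0-101(✓)  0-111(✓)  00-11(✓)  001-1(✓)  01-01(✓)  01-10(✓)  01-11(✓)  010-1(✓)  0101-(✓)  011-0(✓)  011-1(✓)  0110-(✓)  0111-(✓)  1-000(✓)  1-001(✓)  1-101(✓)  10-01(✓)  1000-(✓)  101-1(✓)  11-01(✓)  11-10(✓)  110-0(✓)  110-1(✓)  1100-(✓)  1101-(✓)
size-2^2 implicants → --101  -01-1  -1-01  -1-10  -10-1  -101-  0--11  0-1-1  01--1  01-1-  011--  1--01  1-00-  110--
Unchecked terms (primes): --101, -0000, -01-1, -1-01, -1-10, -10-1, -101-, 0--11, 0-1-1, 01--1, 01-1-, 011--, 1--01, 1-00-, 110--
Minterm coverage:
  m0 ⊆ -0000 [E]
  m5 ⊆ --101,-01-1,0-1-1
  m7 ⊆ -01-1,0--11,0-1-1
  m9 ⊆ -1-01,-10-1,01--1
  m10 ⊆ -1-10,-101-,01-1-
  m11 ⊆ -10-1,-101-,0--11,01--1,01-1-
  m12 ⊆ 011-- [E]
  m13 ⊆ --101,-1-01,0-1-1,01--1,011--
  m14 ⊆ -1-10,01-1-,011--
  m15 ⊆ 0--11,0-1-1,01--1,01-1-,011--
  m16 ⊆ -0000,1-00-
  m17 ⊆ 1--01,1-00-
  m21 ⊆ --101,-01-1,1--01
  m23 ⊆ -01-1 [E]
  m24 ⊆ 1-00-,110--
  m25 ⊆ -1-01,-10-1,1--01,1-00-,110--
  m26 ⊆ -1-10,-101-,110--
  m27 ⊆ -10-1,-101-,110--
  m29 ⊆ --101,-1-01,1--01
  m30 ⊆ -1-10 [E]
E = {-0000, -01-1, -1-10, 011--}

4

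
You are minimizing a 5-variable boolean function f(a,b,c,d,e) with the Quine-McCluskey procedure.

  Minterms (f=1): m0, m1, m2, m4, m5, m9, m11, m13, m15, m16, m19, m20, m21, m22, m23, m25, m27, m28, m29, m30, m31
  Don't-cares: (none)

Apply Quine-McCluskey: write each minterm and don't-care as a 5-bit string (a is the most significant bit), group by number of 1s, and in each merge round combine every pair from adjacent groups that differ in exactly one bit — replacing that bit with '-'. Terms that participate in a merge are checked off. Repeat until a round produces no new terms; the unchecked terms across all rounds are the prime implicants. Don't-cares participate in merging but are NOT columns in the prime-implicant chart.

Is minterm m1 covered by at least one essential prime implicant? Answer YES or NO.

Round 0: 00000✓ 00001✓ 00010✓ 00100✓ 00101✓ 01001✓ 01011✓ 01101✓ 01111✓ 10000✓ 10011✓ 10100✓ 10101✓ 10110✓ 10111✓ 11001✓ 11011✓ 11100✓ 11101✓ 11110✓ 11111✓
Round 1: -0000✓ -0100✓ -0101✓ -1001✓ -1011✓ -1101✓ -1111✓ 0-001✓ 0-101✓ 00-00✓ 00-01✓ 000-0 0000-✓ 0010-✓ 01-01✓ 01-11✓ 010-1✓ 011-1✓ 1-011✓ 1-100✓ 1-101✓ 1-110✓ 1-111✓ 10-00✓ 10-11✓ 101-0✓ 101-1✓ 1010-✓ 1011-✓ 11-01✓ 11-11✓ 110-1✓ 111-0✓ 111-1✓ 1110-✓ 1111-✓
Round 2: --101 -0-00 -010- -1-01✓ -1-11✓ -10-1✓ -11-1✓ 0--01 00-0- 01--1✓ 1--11 1-1-0✓ 1-1-1✓ 1-10-✓ 1-11-✓ 101--✓ 11--1✓ 111--✓
Round 3: -1--1 1-1--
PIs = {--101, -0-00, -010-, -1--1, 0--01, 00-0-, 000-0, 1--11, 1-1--}
Coverage chart:
  m0: -0-00,00-0-,000-0
  m1: 0--01,00-0-
  m2: 000-0 ←essential
  m4: -0-00,-010-,00-0-
  m5: --101,-010-,0--01,00-0-
  m9: -1--1,0--01
  m11: -1--1 ←essential
  m13: --101,-1--1,0--01
  m15: -1--1 ←essential
  m16: -0-00 ←essential
  m19: 1--11 ←essential
  m20: -0-00,-010-,1-1--
  m21: --101,-010-,1-1--
  m22: 1-1-- ←essential
  m23: 1--11,1-1--
  m25: -1--1 ←essential
  m27: -1--1,1--11
  m28: 1-1-- ←essential
  m29: --101,-1--1,1-1--
  m30: 1-1-- ←essential
  m31: -1--1,1--11,1-1--
Essential: -0-00, -1--1, 000-0, 1--11, 1-1--

NO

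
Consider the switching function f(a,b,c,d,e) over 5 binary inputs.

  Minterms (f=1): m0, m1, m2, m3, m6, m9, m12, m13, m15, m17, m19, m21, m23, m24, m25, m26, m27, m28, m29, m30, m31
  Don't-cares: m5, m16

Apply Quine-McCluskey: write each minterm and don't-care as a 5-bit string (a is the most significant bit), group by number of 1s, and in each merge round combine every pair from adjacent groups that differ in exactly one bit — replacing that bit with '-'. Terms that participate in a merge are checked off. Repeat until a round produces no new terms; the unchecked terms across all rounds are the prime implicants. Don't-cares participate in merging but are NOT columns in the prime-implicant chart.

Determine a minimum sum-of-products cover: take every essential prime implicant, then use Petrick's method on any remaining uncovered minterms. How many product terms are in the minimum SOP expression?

7

[col 0] 00000*, 00001*, 00010*, 00011*, 00101*, 00110*, 01001*, 01100*, 01101*, 01111*, 10000*, 10001*, 10011*, 10101*, 10111*, 11000*, 11001*, 11010*, 11011*, 11100*, 11101*, 11110*, 11111*
[col 1] -0000*, -0001*, -0011*, -0101*, -1001*, -1100*, -1101*, -1111*, 0-001*, 0-101*, 00-01*, 00-10, 000-0*, 000-1*, 0000-*, 0001-*, 01-01*, 011-1*, 0110-*, 1-000*, 1-001*, 1-011*, 1-101*, 1-111*, 10-01*, 10-11*, 100-1*, 1000-*, 101-1*, 11-00*, 11-01*, 11-10*, 11-11*, 110-0*, 110-1*, 1100-*, 1101-*, 111-0*, 111-1*, 1110-*, 1111-*
[col 2] --001*, --101*, -0-01*, -00-1, -000-, -1-01*, -11-1, -110-, 0--01*, 000--, 1--01*, 1--11*, 1-0-1*, 1-00-, 1-1-1*, 10--1*, 11--0*, 11--1*, 11-0-*, 11-1-*, 110--*, 111--*
[col 3] ---01, 1---1, 11---
Prime implicants: ---01, -00-1, -000-, -11-1, -110-, 00-10, 000--, 1---1, 1-00-, 11---
PI chart (minterm → PIs covering it):
  0 | -000-,000--
  1 | ---01,-00-1,-000-,000--
  2 | 00-10,000--
  3 | -00-1,000--
  6 | 00-10  (sole → essential)
  9 | ---01  (sole → essential)
  12 | -110-  (sole → essential)
  13 | ---01,-11-1,-110-
  15 | -11-1  (sole → essential)
  17 | ---01,-00-1,-000-,1---1,1-00-
  19 | -00-1,1---1
  21 | ---01,1---1
  23 | 1---1  (sole → essential)
  24 | 1-00-,11---
  25 | ---01,1---1,1-00-,11---
  26 | 11---  (sole → essential)
  27 | 1---1,11---
  28 | -110-,11---
  29 | ---01,-11-1,-110-,1---1,11---
  30 | 11---  (sole → essential)
  31 | -11-1,1---1,11---
Essential prime implicants: ---01, -11-1, -110-, 00-10, 1---1, 11---
Petrick residual → 000--
Minimum SOP uses 7 PIs: d'e + bce + bcd' + a'b'de' + a'b'c' + ae + ab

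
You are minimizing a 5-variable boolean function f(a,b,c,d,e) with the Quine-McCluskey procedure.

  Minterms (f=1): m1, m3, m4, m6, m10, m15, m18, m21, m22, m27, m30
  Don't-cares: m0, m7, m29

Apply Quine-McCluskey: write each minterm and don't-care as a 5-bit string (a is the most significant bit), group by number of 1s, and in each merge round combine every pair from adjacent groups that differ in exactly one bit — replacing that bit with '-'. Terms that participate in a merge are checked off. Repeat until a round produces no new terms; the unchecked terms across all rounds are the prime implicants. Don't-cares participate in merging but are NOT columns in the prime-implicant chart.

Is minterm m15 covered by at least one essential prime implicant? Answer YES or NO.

size-2^0 implicants → 00000(✓)  00001(✓)  00011(✓)  00100(✓)  00110(✓)  00111(✓)  01010  01111(✓)  10010(✓)  10101(✓)  10110(✓)  11011  11101(✓)  11110(✓)
size-2^1 implicants → -0110  0-111  00-00  00-11  000-1  0000-  001-0  0011-  1-101  1-110  10-10
Unchecked terms (primes): -0110, 0-111, 00-00, 00-11, 000-1, 0000-, 001-0, 0011-, 01010, 1-101, 1-110, 10-10, 11011
Minterm coverage:
  m1 ⊆ 000-1,0000-
  m3 ⊆ 00-11,000-1
  m4 ⊆ 00-00,001-0
  m6 ⊆ -0110,001-0,0011-
  m10 ⊆ 01010 [E]
  m15 ⊆ 0-111 [E]
  m18 ⊆ 10-10 [E]
  m21 ⊆ 1-101 [E]
  m22 ⊆ -0110,1-110,10-10
  m27 ⊆ 11011 [E]
  m30 ⊆ 1-110 [E]
E = {0-111, 01010, 1-101, 1-110, 10-10, 11011}

YES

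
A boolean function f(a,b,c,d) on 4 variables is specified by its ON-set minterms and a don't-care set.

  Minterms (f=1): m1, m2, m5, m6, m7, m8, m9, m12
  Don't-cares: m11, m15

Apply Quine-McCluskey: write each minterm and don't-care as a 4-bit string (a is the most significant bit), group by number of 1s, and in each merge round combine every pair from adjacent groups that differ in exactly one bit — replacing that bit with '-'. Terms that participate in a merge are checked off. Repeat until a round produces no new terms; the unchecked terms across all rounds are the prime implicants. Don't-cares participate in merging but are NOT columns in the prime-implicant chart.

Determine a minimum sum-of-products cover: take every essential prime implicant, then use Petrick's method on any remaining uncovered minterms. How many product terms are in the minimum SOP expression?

Round 0: 0001✓ 0010✓ 0101✓ 0110✓ 0111✓ 1000✓ 1001✓ 1011✓ 1100✓ 1111✓
Round 1: -001 -111 0-01 0-10 01-1 011- 1-00 1-11 10-1 100-
PIs = {-001, -111, 0-01, 0-10, 01-1, 011-, 1-00, 1-11, 10-1, 100-}
Coverage chart:
  m1: -001,0-01
  m2: 0-10 ←essential
  m5: 0-01,01-1
  m6: 0-10,011-
  m7: -111,01-1,011-
  m8: 1-00,100-
  m9: -001,10-1,100-
  m12: 1-00 ←essential
Essential: 0-10, 1-00
Petrick residual → -001, 01-1
Min cover (4 terms): b'c'd + a'cd' + a'bd + ac'd'

4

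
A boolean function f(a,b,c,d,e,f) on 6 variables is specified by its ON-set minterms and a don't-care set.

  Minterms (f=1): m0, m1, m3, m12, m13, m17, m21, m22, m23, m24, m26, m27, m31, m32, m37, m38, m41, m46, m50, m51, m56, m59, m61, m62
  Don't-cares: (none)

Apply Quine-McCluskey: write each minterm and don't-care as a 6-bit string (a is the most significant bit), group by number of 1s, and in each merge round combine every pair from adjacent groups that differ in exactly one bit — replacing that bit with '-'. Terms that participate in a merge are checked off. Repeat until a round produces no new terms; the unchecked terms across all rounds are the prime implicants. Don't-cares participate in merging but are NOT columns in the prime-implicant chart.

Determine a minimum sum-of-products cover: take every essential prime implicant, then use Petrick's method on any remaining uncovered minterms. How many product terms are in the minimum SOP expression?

15

size-2^0 implicants → 000000(✓)  000001(✓)  000011(✓)  001100(✓)  001101(✓)  010001(✓)  010101(✓)  010110(✓)  010111(✓)  011000(✓)  011010(✓)  011011(✓)  011111(✓)  100000(✓)  100101  100110(✓)  101001  101110(✓)  110010(✓)  110011(✓)  111000(✓)  111011(✓)  111101  111110(✓)
size-2^1 implicants → -00000  -11000  -11011  0-0001  0000-1  00000-  00110-  01-111  010-01  0101-1  01011-  011-11  0110-0  01101-  1-1110  10-110  11-011  11001-
Unchecked terms (primes): -00000, -11000, -11011, 0-0001, 0000-1, 00000-, 00110-, 01-111, 010-01, 0101-1, 01011-, 011-11, 0110-0, 01101-, 1-1110, 10-110, 100101, 101001, 11-011, 11001-, 111101
Minterm coverage:
  m0 ⊆ -00000,00000-
  m1 ⊆ 0-0001,0000-1,00000-
  m3 ⊆ 0000-1 [E]
  m12 ⊆ 00110- [E]
  m13 ⊆ 00110- [E]
  m17 ⊆ 0-0001,010-01
  m21 ⊆ 010-01,0101-1
  m22 ⊆ 01011- [E]
  m23 ⊆ 01-111,0101-1,01011-
  m24 ⊆ -11000,0110-0
  m26 ⊆ 0110-0,01101-
  m27 ⊆ -11011,011-11,01101-
  m31 ⊆ 01-111,011-11
  m32 ⊆ -00000 [E]
  m37 ⊆ 100101 [E]
  m38 ⊆ 10-110 [E]
  m41 ⊆ 101001 [E]
  m46 ⊆ 1-1110,10-110
  m50 ⊆ 11001- [E]
  m51 ⊆ 11-011,11001-
  m56 ⊆ -11000 [E]
  m59 ⊆ -11011,11-011
  m61 ⊆ 111101 [E]
  m62 ⊆ 1-1110 [E]
E = {-00000, -11000, 0000-1, 00110-, 01011-, 1-1110, 10-110, 100101, 101001, 11001-, 111101}
Petrick residual → -11011, 01-111, 010-01, 0110-0
Cover = b'c'd'e'f' + bcd'e'f' + bcd'ef + a'b'c'd'f + a'b'cde' + a'bdef + a'bc'e'f + a'bc'de + a'bcd'f' + acdef' + ab'def' + ab'c'de'f + ab'cd'e'f + abc'd'e + abcde'f  |cover|=15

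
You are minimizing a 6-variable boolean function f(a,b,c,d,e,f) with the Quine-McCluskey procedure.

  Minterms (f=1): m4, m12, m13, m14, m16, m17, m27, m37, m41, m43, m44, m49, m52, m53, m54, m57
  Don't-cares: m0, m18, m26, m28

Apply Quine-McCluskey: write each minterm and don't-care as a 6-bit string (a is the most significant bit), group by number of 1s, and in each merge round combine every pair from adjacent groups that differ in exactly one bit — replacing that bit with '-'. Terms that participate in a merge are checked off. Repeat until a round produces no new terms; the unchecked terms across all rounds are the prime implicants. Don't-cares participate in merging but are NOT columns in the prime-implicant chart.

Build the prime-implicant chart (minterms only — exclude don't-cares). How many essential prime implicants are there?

7

[col 0] 000000*, 000100*, 001100*, 001101*, 001110*, 010000*, 010001*, 010010*, 011010*, 011011*, 011100*, 100101*, 101001*, 101011*, 101100*, 110001*, 110100*, 110101*, 110110*, 111001*
[col 1] -01100, -10001, 0-0000, 0-1100, 00-100, 000-00, 0011-0, 00110-, 01-010, 0100-0, 01000-, 01101-, 1-0101, 1-1001, 1010-1, 11-001, 110-01, 1101-0, 11010-
Prime implicants: -01100, -10001, 0-0000, 0-1100, 00-100, 000-00, 0011-0, 00110-, 01-010, 0100-0, 01000-, 01101-, 1-0101, 1-1001, 1010-1, 11-001, 110-01, 1101-0, 11010-
PI chart (minterm → PIs covering it):
  4 | 00-100,000-00
  12 | -01100,0-1100,00-100,0011-0,00110-
  13 | 00110-  (sole → essential)
  14 | 0011-0  (sole → essential)
  16 | 0-0000,0100-0,01000-
  17 | -10001,01000-
  27 | 01101-  (sole → essential)
  37 | 1-0101  (sole → essential)
  41 | 1-1001,1010-1
  43 | 1010-1  (sole → essential)
  44 | -01100  (sole → essential)
  49 | -10001,11-001,110-01
  52 | 1101-0,11010-
  53 | 1-0101,110-01,11010-
  54 | 1101-0  (sole → essential)
  57 | 1-1001,11-001
Essential prime implicants: -01100, 0011-0, 00110-, 01101-, 1-0101, 1010-1, 1101-0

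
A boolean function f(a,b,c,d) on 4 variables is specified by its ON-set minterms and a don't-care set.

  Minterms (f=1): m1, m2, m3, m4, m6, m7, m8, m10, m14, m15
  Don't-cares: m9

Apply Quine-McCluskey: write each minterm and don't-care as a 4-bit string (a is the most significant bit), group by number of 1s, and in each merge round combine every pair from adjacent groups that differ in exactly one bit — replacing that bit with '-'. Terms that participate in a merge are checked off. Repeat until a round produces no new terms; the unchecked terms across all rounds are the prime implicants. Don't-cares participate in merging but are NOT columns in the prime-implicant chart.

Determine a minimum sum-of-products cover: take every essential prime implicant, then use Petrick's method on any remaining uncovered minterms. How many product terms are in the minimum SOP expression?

[col 0] 0001*, 0010*, 0011*, 0100*, 0110*, 0111*, 1000*, 1001*, 1010*, 1110*, 1111*
[col 1] -001, -010*, -110*, -111*, 0-10*, 0-11*, 00-1, 001-*, 01-0, 011-*, 1-10*, 10-0, 100-, 111-*
[col 2] --10, -11-, 0-1-
Prime implicants: --10, -001, -11-, 0-1-, 00-1, 01-0, 10-0, 100-
PI chart (minterm → PIs covering it):
  1 | -001,00-1
  2 | --10,0-1-
  3 | 0-1-,00-1
  4 | 01-0  (sole → essential)
  6 | --10,-11-,0-1-,01-0
  7 | -11-,0-1-
  8 | 10-0,100-
  10 | --10,10-0
  14 | --10,-11-
  15 | -11-  (sole → essential)
Essential prime implicants: -11-, 01-0
Petrick residual → --10, 00-1, 10-0
Minimum SOP uses 5 PIs: cd' + bc + a'b'd + a'bd' + ab'd'

5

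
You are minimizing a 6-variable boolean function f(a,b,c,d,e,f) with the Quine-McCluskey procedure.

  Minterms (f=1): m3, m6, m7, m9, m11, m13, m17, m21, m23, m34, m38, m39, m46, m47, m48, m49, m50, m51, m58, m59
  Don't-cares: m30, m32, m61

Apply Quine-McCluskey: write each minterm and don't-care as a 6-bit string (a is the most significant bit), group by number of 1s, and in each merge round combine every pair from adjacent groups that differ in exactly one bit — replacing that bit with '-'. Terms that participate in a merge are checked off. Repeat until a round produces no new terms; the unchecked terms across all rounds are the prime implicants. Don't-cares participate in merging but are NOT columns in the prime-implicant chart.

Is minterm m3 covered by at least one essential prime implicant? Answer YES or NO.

NO

size-2^0 implicants → 000011(✓)  000110(✓)  000111(✓)  001001(✓)  001011(✓)  001101(✓)  010001(✓)  010101(✓)  010111(✓)  011110  100000(✓)  100010(✓)  100110(✓)  100111(✓)  101110(✓)  101111(✓)  110000(✓)  110001(✓)  110010(✓)  110011(✓)  111010(✓)  111011(✓)  111101
size-2^1 implicants → -00110(✓)  -00111(✓)  -10001  0-0111  00-011  000-11  00011-(✓)  001-01  0010-1  010-01  0101-1  1-0000(✓)  1-0010(✓)  10-110(✓)  10-111(✓)  100-10  1000-0(✓)  10011-(✓)  10111-(✓)  11-010(✓)  11-011(✓)  1100-0(✓)  1100-1(✓)  11000-(✓)  11001-(✓)  11101-(✓)
size-2^2 implicants → -0011-  1-00-0  10-11-  11-01-  1100--
Unchecked terms (primes): -0011-, -10001, 0-0111, 00-011, 000-11, 001-01, 0010-1, 010-01, 0101-1, 011110, 1-00-0, 10-11-, 100-10, 11-01-, 1100--, 111101
Minterm coverage:
  m3 ⊆ 00-011,000-11
  m6 ⊆ -0011- [E]
  m7 ⊆ -0011-,0-0111,000-11
  m9 ⊆ 001-01,0010-1
  m11 ⊆ 00-011,0010-1
  m13 ⊆ 001-01 [E]
  m17 ⊆ -10001,010-01
  m21 ⊆ 010-01,0101-1
  m23 ⊆ 0-0111,0101-1
  m34 ⊆ 1-00-0,100-10
  m38 ⊆ -0011-,10-11-,100-10
  m39 ⊆ -0011-,10-11-
  m46 ⊆ 10-11- [E]
  m47 ⊆ 10-11- [E]
  m48 ⊆ 1-00-0,1100--
  m49 ⊆ -10001,1100--
  m50 ⊆ 1-00-0,11-01-,1100--
  m51 ⊆ 11-01-,1100--
  m58 ⊆ 11-01- [E]
  m59 ⊆ 11-01- [E]
E = {-0011-, 001-01, 10-11-, 11-01-}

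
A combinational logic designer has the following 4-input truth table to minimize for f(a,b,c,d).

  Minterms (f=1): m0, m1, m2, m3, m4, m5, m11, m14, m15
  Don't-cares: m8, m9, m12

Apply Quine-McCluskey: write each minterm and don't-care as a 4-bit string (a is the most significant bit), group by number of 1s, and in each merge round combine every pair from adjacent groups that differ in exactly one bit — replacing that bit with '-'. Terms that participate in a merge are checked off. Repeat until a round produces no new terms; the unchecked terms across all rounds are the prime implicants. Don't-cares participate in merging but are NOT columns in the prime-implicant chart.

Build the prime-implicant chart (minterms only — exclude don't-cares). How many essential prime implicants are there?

2

Round 0: 0000✓ 0001✓ 0010✓ 0011✓ 0100✓ 0101✓ 1000✓ 1001✓ 1011✓ 1100✓ 1110✓ 1111✓
Round 1: -000✓ -001✓ -011✓ -100✓ 0-00✓ 0-01✓ 00-0✓ 00-1✓ 000-✓ 001-✓ 010-✓ 1-00✓ 1-11 10-1✓ 100-✓ 11-0 111-
Round 2: --00 -0-1 -00- 0-0- 00--
PIs = {--00, -0-1, -00-, 0-0-, 00--, 1-11, 11-0, 111-}
Coverage chart:
  m0: --00,-00-,0-0-,00--
  m1: -0-1,-00-,0-0-,00--
  m2: 00-- ←essential
  m3: -0-1,00--
  m4: --00,0-0-
  m5: 0-0- ←essential
  m11: -0-1,1-11
  m14: 11-0,111-
  m15: 1-11,111-
Essential: 0-0-, 00--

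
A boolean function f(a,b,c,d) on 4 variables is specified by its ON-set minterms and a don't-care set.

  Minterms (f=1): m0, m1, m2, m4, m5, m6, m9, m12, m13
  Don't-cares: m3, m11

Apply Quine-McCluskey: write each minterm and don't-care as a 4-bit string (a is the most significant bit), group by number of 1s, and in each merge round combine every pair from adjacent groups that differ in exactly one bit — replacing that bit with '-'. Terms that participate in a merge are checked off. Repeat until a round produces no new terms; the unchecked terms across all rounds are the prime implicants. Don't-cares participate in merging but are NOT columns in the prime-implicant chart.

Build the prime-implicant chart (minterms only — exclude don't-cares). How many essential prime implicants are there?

2

[col 0] 0000*, 0001*, 0010*, 0011*, 0100*, 0101*, 0110*, 1001*, 1011*, 1100*, 1101*
[col 1] -001*, -011*, -100*, -101*, 0-00*, 0-01*, 0-10*, 00-0*, 00-1*, 000-*, 001-*, 01-0*, 010-*, 1-01*, 10-1*, 110-*
[col 2] --01, -0-1, -10-, 0--0, 0-0-, 00--
Prime implicants: --01, -0-1, -10-, 0--0, 0-0-, 00--
PI chart (minterm → PIs covering it):
  0 | 0--0,0-0-,00--
  1 | --01,-0-1,0-0-,00--
  2 | 0--0,00--
  4 | -10-,0--0,0-0-
  5 | --01,-10-,0-0-
  6 | 0--0  (sole → essential)
  9 | --01,-0-1
  12 | -10-  (sole → essential)
  13 | --01,-10-
Essential prime implicants: -10-, 0--0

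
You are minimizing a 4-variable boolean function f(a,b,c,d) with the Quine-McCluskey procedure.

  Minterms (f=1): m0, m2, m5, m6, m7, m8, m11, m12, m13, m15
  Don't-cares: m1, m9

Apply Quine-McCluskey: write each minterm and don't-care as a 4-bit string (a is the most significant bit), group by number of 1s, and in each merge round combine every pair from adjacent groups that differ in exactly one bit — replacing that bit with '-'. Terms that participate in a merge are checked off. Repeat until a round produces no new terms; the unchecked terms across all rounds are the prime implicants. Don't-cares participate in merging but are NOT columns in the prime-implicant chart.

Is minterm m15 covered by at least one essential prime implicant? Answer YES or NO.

YES

Round 0: 0000✓ 0001✓ 0010✓ 0101✓ 0110✓ 0111✓ 1000✓ 1001✓ 1011✓ 1100✓ 1101✓ 1111✓
Round 1: -000✓ -001✓ -101✓ -111✓ 0-01✓ 0-10 00-0 000-✓ 01-1✓ 011- 1-00✓ 1-01✓ 1-11✓ 10-1✓ 100-✓ 11-1✓ 110-✓
Round 2: --01 -00- -1-1 1--1 1-0-
PIs = {--01, -00-, -1-1, 0-10, 00-0, 011-, 1--1, 1-0-}
Coverage chart:
  m0: -00-,00-0
  m2: 0-10,00-0
  m5: --01,-1-1
  m6: 0-10,011-
  m7: -1-1,011-
  m8: -00-,1-0-
  m11: 1--1 ←essential
  m12: 1-0- ←essential
  m13: --01,-1-1,1--1,1-0-
  m15: -1-1,1--1
Essential: 1--1, 1-0-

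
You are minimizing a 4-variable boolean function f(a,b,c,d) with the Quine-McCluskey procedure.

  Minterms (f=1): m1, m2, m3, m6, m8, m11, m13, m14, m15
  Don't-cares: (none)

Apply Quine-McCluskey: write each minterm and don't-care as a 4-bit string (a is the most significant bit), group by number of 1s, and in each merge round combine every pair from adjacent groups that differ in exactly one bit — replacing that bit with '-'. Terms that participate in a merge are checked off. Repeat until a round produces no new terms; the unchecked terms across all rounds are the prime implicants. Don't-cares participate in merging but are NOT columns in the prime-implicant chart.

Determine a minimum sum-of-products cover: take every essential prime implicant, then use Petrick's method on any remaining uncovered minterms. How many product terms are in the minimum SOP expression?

6

size-2^0 implicants → 0001(✓)  0010(✓)  0011(✓)  0110(✓)  1000  1011(✓)  1101(✓)  1110(✓)  1111(✓)
size-2^1 implicants → -011  -110  0-10  00-1  001-  1-11  11-1  111-
Unchecked terms (primes): -011, -110, 0-10, 00-1, 001-, 1-11, 1000, 11-1, 111-
Minterm coverage:
  m1 ⊆ 00-1 [E]
  m2 ⊆ 0-10,001-
  m3 ⊆ -011,00-1,001-
  m6 ⊆ -110,0-10
  m8 ⊆ 1000 [E]
  m11 ⊆ -011,1-11
  m13 ⊆ 11-1 [E]
  m14 ⊆ -110,111-
  m15 ⊆ 1-11,11-1,111-
E = {00-1, 1000, 11-1}
Petrick residual → -011, -110, 0-10
Cover = b'cd + bcd' + a'cd' + a'b'd + ab'c'd' + abd  |cover|=6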